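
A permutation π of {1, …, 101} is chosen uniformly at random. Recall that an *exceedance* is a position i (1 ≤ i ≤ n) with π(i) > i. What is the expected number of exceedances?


Write X = Σ_{i=1}^{101} X_i, where X_i = 1_{π(i) > i}.
For each fixed i, π(i) is uniform over {1, …, 101} (marginal of a uniform permutation), so P[π(i) > i] = (n − i)/n. Summing: Σ_{i=1}^{101} (n − i)/n = (0 + 1 + … + 100)/101 = 101(101 − 1)/(2·101) = (101 − 1)/2.
Hence E[X] = Σ_{i=1}^{101} (101 − i)/101 = 50 ≈ 50.000000.

E[X] = 50 = 50.000000.


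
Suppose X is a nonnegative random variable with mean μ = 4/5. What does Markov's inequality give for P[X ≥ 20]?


μ = E[X] = 4/5, a = 20.
Markov: P[X ≥ 20] ≤ μ/a = (4/5)/20 = 1/25.
Numerically: ≈ 0.04000.
(Since a = 20 > μ = 0.80000, the bound 1/25 is < 1 and informative.)

P[X ≥ 20] ≤ 1/25 ≈ 0.04000.


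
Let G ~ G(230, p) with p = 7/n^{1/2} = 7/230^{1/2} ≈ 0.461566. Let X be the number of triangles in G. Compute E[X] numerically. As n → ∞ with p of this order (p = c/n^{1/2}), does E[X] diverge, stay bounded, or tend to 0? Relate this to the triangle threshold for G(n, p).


Number of potential triangles: C(230, 3) = 2001460.
Each occurs with probability p³ ≈ (0.461566)³ ≈ 9.83336967e-02.
By linearity: E[X] = C(230, 3)·p³ ≈ 2001460 · 9.83336967e-02 ≈ 196810.960567.
Since α = 1/2 < 1, p = c/n^{1/2} ≫ 1/n is above the triangle threshold p ~ 1/n. Asymptotically E[X] ~ (c³/6)·n^{3(1−α)} = (7³/6)·n^{1.5} → ∞; triangles are abundant w.h.p.

E[X] ≈ 196810.960567; in regime p = Θ(1/n^{1/2}) E[X] diverges (above the triangle threshold p ~ 1/n).


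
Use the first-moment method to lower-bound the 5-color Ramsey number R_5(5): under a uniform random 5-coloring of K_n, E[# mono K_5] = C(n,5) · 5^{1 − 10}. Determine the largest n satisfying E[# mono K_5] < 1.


We need C(n, 5) · 5^{1 − 10} < 1, i.e. C(n, 5) < 5^{10 − 1} = 1953125.
Check values of n near the boundary:
  n = 43: C(43, 5) = 962598; 962598 < 1953125? YES
  n = 44: C(44, 5) = 1086008; 1086008 < 1953125? YES
  n = 45: C(45, 5) = 1221759; 1221759 < 1953125? YES
  n = 46: C(46, 5) = 1370754; 1370754 < 1953125? YES
  n = 47: C(47, 5) = 1533939; 1533939 < 1953125? YES
  n = 48: C(48, 5) = 1712304; 1712304 < 1953125? YES
  n = 49: C(49, 5) = 1906884; 1906884 < 1953125? YES
  n = 50: C(50, 5) = 2118760; 2118760 < 1953125? NO
  n = 51: C(51, 5) = 2349060; 2349060 < 1953125? NO
The largest n with C(n, 5) < 1953125 is n = 49 (where E[X] = 1906884/1953125 ≈ 0.9763). Hence R_5(5) > 49, i.e. R_5(5) ≥ 50.

Largest n = 49; hence R_5(5) > 49.


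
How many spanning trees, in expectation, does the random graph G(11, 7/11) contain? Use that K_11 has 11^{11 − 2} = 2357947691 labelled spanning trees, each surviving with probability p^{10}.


K_11 has 11^{11 − 2} = 2357947691 labelled spanning trees.
For each such spanning tree H, let X_H = 1 if all 10 edges of H are present in G. Then P[X_H = 1] = p^{10} = (7/11)^{10} = 282475249/25937424601.
By linearity: E[X] = Σ_H E[X_H] = 2357947691 · p^{10} = 2357947691 · 282475249/25937424601 = 282475249/11.
Numerically: E[X] ≈ 2.568e+07.

E[X] = 2357947691 · (7/11)^{10} = 282475249/11 ≈ 2.568e+07.


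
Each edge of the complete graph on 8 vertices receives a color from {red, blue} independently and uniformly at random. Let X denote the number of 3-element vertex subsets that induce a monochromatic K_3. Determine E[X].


Let X = Σ_S X_S over the C(8, 3) = 56 subsets S of size 3, where X_S = 1 if the K_3 on S is monochromatic.
For a fixed S, the K_3 on S has C(3, 2) = 3 edges. P[all 3 edges red] = (1/2)^3, and likewise for blue, so P[monochromatic] = 2·(1/2)^3 = 2^{1 − 3} = 1/4.
Summing: E[X] = C(8, 3) · 2^{1 − 3} = 56 · 1/4 = 14.
Numerically: E[X] ≈ 14.0000.

E[X] = C(8,3)·2^(1−C(3,2)) = 14 ≈ 14.0000.


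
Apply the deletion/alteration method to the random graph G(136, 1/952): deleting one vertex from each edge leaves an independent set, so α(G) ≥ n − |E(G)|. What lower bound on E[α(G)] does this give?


E[|E(G)|] = C(136, 2)·p = 9180 · (1/952) = 135/14.
E[α(G)] ≥ n − E[|E(G)|] = 136 − 135/14 = 1769/14.
Numerically: ≈ 126.357143.
(This is only a lower bound; the true E[α(G)] may be larger.)

E[α(G)] ≥ 1769/14 ≈ 126.357143.


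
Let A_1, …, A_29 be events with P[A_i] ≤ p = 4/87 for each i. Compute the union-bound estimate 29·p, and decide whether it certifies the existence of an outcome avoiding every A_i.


Union bound: P[∪_{i=1}^{29} A_i] ≤ Σ_i P[A_i] ≤ 29·p = 29·(4/87) = 4/3.
Numerically: 4/3 ≈ 1.333333.
Is 4/3 < 1? NO.
Since the bound 4/3 is ≥ 1, the union bound is uninformative here; it does NOT by itself certify existence.

29·p = 4/3 ≈ 1.333333; existence NOT certified by the union bound.


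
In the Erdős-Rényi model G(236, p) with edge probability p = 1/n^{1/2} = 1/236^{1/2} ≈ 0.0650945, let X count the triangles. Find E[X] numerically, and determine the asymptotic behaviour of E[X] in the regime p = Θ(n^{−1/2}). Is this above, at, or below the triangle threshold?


Number of potential triangles: C(236, 3) = 2162940.
Each occurs with probability p³ ≈ (0.0650945)³ ≈ 2.75823964e-04.
By linearity: E[X] = C(236, 3)·p³ ≈ 2162940 · 2.75823964e-04 ≈ 596.590685.
Since α = 1/2 < 1, p = c/n^{1/2} ≫ 1/n is above the triangle threshold p ~ 1/n. Asymptotically E[X] ~ (c³/6)·n^{3(1−α)} = (1³/6)·n^{1.5} → ∞; triangles are abundant w.h.p.

E[X] ≈ 596.590685; in regime p = Θ(1/n^{1/2}) E[X] diverges (above the triangle threshold p ~ 1/n).


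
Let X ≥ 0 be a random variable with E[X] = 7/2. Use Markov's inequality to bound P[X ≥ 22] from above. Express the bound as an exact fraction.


μ = E[X] = 7/2, a = 22.
Markov: P[X ≥ 22] ≤ μ/a = (7/2)/22 = 7/44.
Numerically: ≈ 0.159.
(Since a = 22 > μ = 3.500, the bound 7/44 is < 1 and informative.)

P[X ≥ 22] ≤ 7/44 ≈ 0.159.


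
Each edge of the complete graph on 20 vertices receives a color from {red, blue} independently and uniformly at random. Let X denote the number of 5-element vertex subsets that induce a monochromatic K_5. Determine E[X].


Let X = Σ_S X_S over the C(20, 5) = 15504 subsets S of size 5, where X_S = 1 if the K_5 on S is monochromatic.
For a fixed S, the K_5 on S has C(5, 2) = 10 edges. P[all 10 edges red] = (1/2)^10, and likewise for blue, so P[monochromatic] = 2·(1/2)^10 = 2^{1 − 10} = 1/512.
By linearity: E[X] = C(20, 5) · 2^{1 − 10} = 15504 · 1/512 = 969/32.
Numerically: E[X] ≈ 30.281250.

E[X] = C(20,5)·2^(1−C(5,2)) = 969/32 ≈ 30.281250.


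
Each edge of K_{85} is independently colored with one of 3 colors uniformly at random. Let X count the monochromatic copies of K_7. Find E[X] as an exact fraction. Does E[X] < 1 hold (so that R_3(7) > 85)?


E[X] = C(85, 7) · 3^{1 − 21} = 4935847320 · 3^{−20} = 4935847320/3486784401.
As a reduced fraction: E[X] = 182809160/129140163 ≈ 1.4156.
Is E[X] < 1? NO.
Since E[X] ≥ 1, the first-moment bound is inconclusive at n = 85; it does NOT by itself certify R_3(7) > 85.

E[X] = 182809160/129140163 ≈ 1.4156; E[X] ≥ 1; first-moment method inconclusive here.


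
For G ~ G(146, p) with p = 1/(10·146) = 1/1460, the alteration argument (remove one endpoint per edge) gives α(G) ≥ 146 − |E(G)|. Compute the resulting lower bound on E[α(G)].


E[|E(G)|] = C(146, 2)·p = 10585 · (1/1460) = 29/4.
E[α(G)] ≥ n − E[|E(G)|] = 146 − 29/4 = 555/4.
Numerically: ≈ 138.750000.
(This is only a lower bound; the true E[α(G)] may be larger.)

E[α(G)] ≥ 555/4 ≈ 138.750000.


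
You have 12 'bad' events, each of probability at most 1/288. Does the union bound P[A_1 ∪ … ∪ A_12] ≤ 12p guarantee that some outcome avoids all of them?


Union bound: P[∪_{i=1}^{12} A_i] ≤ Σ_i P[A_i] ≤ 12·p = 12·(1/288) = 1/24.
Numerically: 1/24 ≈ 0.042.
Is 1/24 < 1? YES.
Since P[∪ A_i] ≤ 1/24 < 1, the complement has P[∩ A_i^c] ≥ 1 − 1/24 = 23/24 > 0, so some outcome avoids every A_i.

12·p = 1/24 ≈ 0.042; existence CERTIFIED by the union bound.


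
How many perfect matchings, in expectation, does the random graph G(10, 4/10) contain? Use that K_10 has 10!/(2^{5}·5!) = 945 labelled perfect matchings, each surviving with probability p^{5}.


K_10 has 10!/(2^{5}·5!) = 945 labelled perfect matchings.
For each such perfect matching H, let X_H = 1 if all 5 edges of H are present in G. Then P[X_H = 1] = p^{5} = (2/5)^{5} = 32/3125.
Summing the indicators: E[X] = Σ_H E[X_H] = 945 · p^{5} = 945 · 32/3125 = 6048/625.
Numerically: E[X] ≈ 9.6768.

E[X] = 945 · (2/5)^{5} = 6048/625 ≈ 9.6768.


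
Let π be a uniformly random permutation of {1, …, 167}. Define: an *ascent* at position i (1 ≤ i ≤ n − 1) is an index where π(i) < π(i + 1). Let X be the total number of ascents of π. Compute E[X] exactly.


Write X = Σ X_I over i = 1, …, 166, with X_I the indicator of one ascent.
There are 166 indicators.
For each fixed i, the pair (π(i), π(i+1)) is a uniformly random ordered pair of distinct values from {1, …, 167}; by symmetry P[π(i) < π(i+1)] = 1/2.
By linearity: E[X] = 166 · (1/2) = (167 − 1) · (1/2) = 83 ≈ 83.000000.

E[X] = 83 = 83.000000.


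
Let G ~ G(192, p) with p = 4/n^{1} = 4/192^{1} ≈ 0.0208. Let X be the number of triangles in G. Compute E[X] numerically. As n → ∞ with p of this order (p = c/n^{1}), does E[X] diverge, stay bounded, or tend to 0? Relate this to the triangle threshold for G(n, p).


Number of potential triangles: C(192, 3) = 1161280.
Each occurs with probability p³ ≈ (0.0208)³ ≈ 9.04225e-06.
By linearity: E[X] = C(192, 3)·p³ ≈ 1161280 · 9.04225e-06 ≈ 10.501.
Here α = 1, so p = 4/n is exactly at the triangle threshold p ~ 1/n. Asymptotically E[X] → c³/6 = 4³/6 = 32/3 ≈ 10.667, a bounded constant. In this regime the triangle count is asymptotically Poisson(c³/6).

E[X] ≈ 10.501; in regime p = Θ(1/n^{1}) E[X] stays bounded (at the triangle threshold p ~ 1/n).


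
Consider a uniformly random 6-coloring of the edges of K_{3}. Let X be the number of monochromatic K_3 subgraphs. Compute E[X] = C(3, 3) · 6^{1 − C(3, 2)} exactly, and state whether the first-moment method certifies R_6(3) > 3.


E[X] = C(3, 3) · 6^{1 − 3} = 1 · 6^{−2} = 1/36.
As a reduced fraction: E[X] = 1/36 ≈ 0.0278.
Is E[X] < 1? YES.
Since E[X] < 1, there exists a 6-coloring of K_{3} with no monochromatic K_3; hence R_6(3) > 3.

E[X] = 1/36 ≈ 0.0278; E[X] < 1, so R_6(3) > 3.


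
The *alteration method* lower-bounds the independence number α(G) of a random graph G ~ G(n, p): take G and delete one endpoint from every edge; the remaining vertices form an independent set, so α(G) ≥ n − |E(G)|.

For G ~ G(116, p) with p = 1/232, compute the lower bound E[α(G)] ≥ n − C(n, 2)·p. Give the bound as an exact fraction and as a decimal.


E[|E(G)|] = C(116, 2)·p = 6670 · (1/232) = 115/4.
E[α(G)] ≥ n − E[|E(G)|] = 116 − 115/4 = 349/4.
Numerically: ≈ 87.250000.
(This is only a lower bound; the true E[α(G)] may be larger.)

E[α(G)] ≥ 349/4 ≈ 87.250000.


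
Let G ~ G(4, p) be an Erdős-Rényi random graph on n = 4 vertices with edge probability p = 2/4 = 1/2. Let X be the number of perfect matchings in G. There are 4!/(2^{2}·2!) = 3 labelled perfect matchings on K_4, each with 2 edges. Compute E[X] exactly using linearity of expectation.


K_4 has 4!/(2^{2}·2!) = 3 labelled perfect matchings.
For each such perfect matching H, let X_H = 1 if all 2 edges of H are present in G. Then P[X_H = 1] = p^{2} = (1/2)^{2} = 1/4.
Summing the indicators: E[X] = Σ_H E[X_H] = 3 · p^{2} = 3 · 1/4 = 3/4.
Numerically: E[X] ≈ 0.75.

E[X] = 3 · (1/2)^{2} = 3/4 ≈ 0.75.


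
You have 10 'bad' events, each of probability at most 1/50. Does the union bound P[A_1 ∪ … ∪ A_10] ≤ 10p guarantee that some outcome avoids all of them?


Union bound: P[∪_{i=1}^{10} A_i] ≤ Σ_i P[A_i] ≤ 10·p = 10·(1/50) = 1/5.
Numerically: 1/5 ≈ 0.200000.
Is 1/5 < 1? YES.
Since P[∪ A_i] ≤ 1/5 < 1, the complement has P[∩ A_i^c] ≥ 1 − 1/5 = 4/5 > 0, so some outcome avoids every A_i.

10·p = 1/5 ≈ 0.200000; existence CERTIFIED by the union bound.


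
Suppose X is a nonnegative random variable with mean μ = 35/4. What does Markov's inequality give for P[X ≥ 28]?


μ = E[X] = 35/4, a = 28.
Markov: P[X ≥ 28] ≤ μ/a = (35/4)/28 = 5/16.
Numerically: ≈ 0.31250.
(Since a = 28 > μ = 8.75000, the bound 5/16 is < 1 and informative.)

P[X ≥ 28] ≤ 5/16 ≈ 0.31250.


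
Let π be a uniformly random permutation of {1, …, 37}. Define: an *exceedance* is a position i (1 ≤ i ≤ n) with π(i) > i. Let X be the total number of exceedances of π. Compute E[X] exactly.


Write X = Σ_{i=1}^{37} X_i, where X_i = 1_{π(i) > i}.
For each fixed i, π(i) is uniform over {1, …, 37} (marginal of a uniform permutation), so P[π(i) > i] = (n − i)/n. Summing: Σ_{i=1}^{37} (n − i)/n = (0 + 1 + … + 36)/37 = 37(37 − 1)/(2·37) = (37 − 1)/2.
Hence E[X] = Σ_{i=1}^{37} (37 − i)/37 = 18 ≈ 18.000.

E[X] = 18 = 18.000.


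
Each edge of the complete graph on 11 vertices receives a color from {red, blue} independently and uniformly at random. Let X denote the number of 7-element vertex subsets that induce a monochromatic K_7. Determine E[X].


Let X = Σ_S X_S over the C(11, 7) = 330 subsets S of size 7, where X_S = 1 if the K_7 on S is monochromatic.
For a fixed S, the K_7 on S has C(7, 2) = 21 edges. P[all 21 edges red] = (1/2)^21, and likewise for blue, so P[monochromatic] = 2·(1/2)^21 = 2^{1 − 21} = 1/1048576.
By linearity of expectation: E[X] = C(11, 7) · 2^{1 − 21} = 330 · 1/1048576 = 165/524288.
Numerically: E[X] ≈ 0.00031.

E[X] = C(11,7)·2^(1−C(7,2)) = 165/524288 ≈ 0.00031.


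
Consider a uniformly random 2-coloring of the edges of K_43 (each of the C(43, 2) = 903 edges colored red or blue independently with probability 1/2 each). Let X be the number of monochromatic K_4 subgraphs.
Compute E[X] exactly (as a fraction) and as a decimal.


Let X = Σ_S X_S over the C(43, 4) = 123410 subsets S of size 4, where X_S = 1 if the K_4 on S is monochromatic.
For a fixed S, the K_4 on S has C(4, 2) = 6 edges. P[all 6 edges red] = (1/2)^6, and likewise for blue, so P[monochromatic] = 2·(1/2)^6 = 2^{1 − 6} = 1/32.
Summing: E[X] = C(43, 4) · 2^{1 − 6} = 123410 · 1/32 = 61705/16.
Numerically: E[X] ≈ 3856.56250.

E[X] = C(43,4)·2^(1−C(4,2)) = 61705/16 ≈ 3856.56250.


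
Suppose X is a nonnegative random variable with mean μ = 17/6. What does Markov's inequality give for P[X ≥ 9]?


μ = E[X] = 17/6, a = 9.
Markov: P[X ≥ 9] ≤ μ/a = (17/6)/9 = 17/54.
Numerically: ≈ 0.3148.
(Since a = 9 > μ = 2.8333, the bound 17/54 is < 1 and informative.)

P[X ≥ 9] ≤ 17/54 ≈ 0.3148.


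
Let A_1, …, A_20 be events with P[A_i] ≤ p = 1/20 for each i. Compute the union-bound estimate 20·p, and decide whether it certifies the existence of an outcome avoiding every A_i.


Union bound: P[∪_{i=1}^{20} A_i] ≤ Σ_i P[A_i] ≤ 20·p = 20·(1/20) = 1.
Numerically: 1 ≈ 1.0000000.
Is 1 < 1? NO.
Since the bound 1 is ≥ 1, the union bound is uninformative here; it does NOT by itself certify existence.

20·p = 1 ≈ 1.0000000; existence NOT certified by the union bound.


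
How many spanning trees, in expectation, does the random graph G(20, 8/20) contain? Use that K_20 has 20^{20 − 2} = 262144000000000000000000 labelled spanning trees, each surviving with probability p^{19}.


K_20 has 20^{20 − 2} = 262144000000000000000000 labelled spanning trees.
For each such spanning tree H, let X_H = 1 if all 19 edges of H are present in G. Then P[X_H = 1] = p^{19} = (2/5)^{19} = 524288/19073486328125.
Summing the indicators: E[X] = Σ_H E[X_H] = 262144000000000000000000 · p^{19} = 262144000000000000000000 · 524288/19073486328125 = 36028797018963968/5.
Numerically: E[X] ≈ 7.21e+15.

E[X] = 262144000000000000000000 · (2/5)^{19} = 36028797018963968/5 ≈ 7.21e+15.


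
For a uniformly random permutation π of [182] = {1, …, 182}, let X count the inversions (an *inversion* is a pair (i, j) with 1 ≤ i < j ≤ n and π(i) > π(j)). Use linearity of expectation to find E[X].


Write X = Σ X_I over the C(182, 2) = 16471 pairs i < j, with X_I the indicator of one inversion.
There are 16471 indicators.
For each fixed pair i < j, the values π(i) and π(j) are two distinct elements of {1, …, 182} in uniformly random order; by symmetry P[π(i) > π(j)] = 1/2.
By linearity: E[X] = 16471 · (1/2) = C(182, 2) · (1/2) = 16471/2 = 16471/2 ≈ 8235.5000.

E[X] = 16471/2 = 8235.5000.


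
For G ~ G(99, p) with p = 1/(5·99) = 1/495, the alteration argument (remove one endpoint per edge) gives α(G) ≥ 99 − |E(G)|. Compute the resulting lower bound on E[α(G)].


E[|E(G)|] = C(99, 2)·p = 4851 · (1/495) = 49/5.
E[α(G)] ≥ n − E[|E(G)|] = 99 − 49/5 = 446/5.
Numerically: ≈ 89.200000.
(This is only a lower bound; the true E[α(G)] may be larger.)

E[α(G)] ≥ 446/5 ≈ 89.200000.


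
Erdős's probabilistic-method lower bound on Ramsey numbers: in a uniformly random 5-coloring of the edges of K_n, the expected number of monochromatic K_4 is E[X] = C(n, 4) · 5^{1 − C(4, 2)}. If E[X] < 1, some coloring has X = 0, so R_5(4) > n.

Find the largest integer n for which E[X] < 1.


We need C(n, 4) · 5^{1 − 6} < 1, i.e. C(n, 4) < 5^{6 − 1} = 3125.
Check values of n near the boundary:
  n = 13: C(13, 4) = 715; 715 < 3125? YES
  n = 14: C(14, 4) = 1001; 1001 < 3125? YES
  n = 15: C(15, 4) = 1365; 1365 < 3125? YES
  n = 16: C(16, 4) = 1820; 1820 < 3125? YES
  n = 17: C(17, 4) = 2380; 2380 < 3125? YES
  n = 18: C(18, 4) = 3060; 3060 < 3125? YES
  n = 19: C(19, 4) = 3876; 3876 < 3125? NO
The largest n with C(n, 4) < 3125 is n = 18 (where E[X] = 612/625 ≈ 0.97920). Hence R_5(4) > 18, i.e. R_5(4) ≥ 19.

Largest n = 18; hence R_5(4) > 18.


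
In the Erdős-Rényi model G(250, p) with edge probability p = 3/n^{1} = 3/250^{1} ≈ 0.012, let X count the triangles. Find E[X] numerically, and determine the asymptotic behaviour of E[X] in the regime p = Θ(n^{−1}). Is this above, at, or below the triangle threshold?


Number of potential triangles: C(250, 3) = 2573000.
Each occurs with probability p³ ≈ (0.012)³ ≈ 1.728000e-06.
By linearity: E[X] = C(250, 3)·p³ ≈ 2573000 · 1.728000e-06 ≈ 4.4461.
Here α = 1, so p = 3/n is exactly at the triangle threshold p ~ 1/n. Asymptotically E[X] → c³/6 = 3³/6 = 9/2 ≈ 4.5000, a bounded constant. In this regime the triangle count is asymptotically Poisson(c³/6).

E[X] ≈ 4.4461; in regime p = Θ(1/n^{1}) E[X] stays bounded (at the triangle threshold p ~ 1/n).


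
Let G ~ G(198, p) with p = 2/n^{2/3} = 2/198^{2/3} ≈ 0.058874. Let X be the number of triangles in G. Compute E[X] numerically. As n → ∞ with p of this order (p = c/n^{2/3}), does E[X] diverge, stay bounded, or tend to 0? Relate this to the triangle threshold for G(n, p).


Number of potential triangles: C(198, 3) = 1274196.
Each occurs with probability p³ ≈ (0.058874)³ ≈ 2.0406081e-04.
By linearity: E[X] = C(198, 3)·p³ ≈ 1274196 · 2.0406081e-04 ≈ 260.01347.
Since α = 2/3 < 1, p = c/n^{2/3} ≫ 1/n is above the triangle threshold p ~ 1/n. Asymptotically E[X] ~ (c³/6)·n^{3(1−α)} = (2³/6)·n^{1} → ∞; triangles are abundant w.h.p.

E[X] ≈ 260.01347; in regime p = Θ(1/n^{2/3}) E[X] diverges (above the triangle threshold p ~ 1/n).


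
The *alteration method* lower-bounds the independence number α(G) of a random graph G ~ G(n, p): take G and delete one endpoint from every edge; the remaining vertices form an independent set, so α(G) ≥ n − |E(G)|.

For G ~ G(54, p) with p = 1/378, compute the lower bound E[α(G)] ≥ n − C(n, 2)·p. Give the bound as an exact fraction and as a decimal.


E[|E(G)|] = C(54, 2)·p = 1431 · (1/378) = 53/14.
E[α(G)] ≥ n − E[|E(G)|] = 54 − 53/14 = 703/14.
Numerically: ≈ 50.214.
(This is only a lower bound; the true E[α(G)] may be larger.)

E[α(G)] ≥ 703/14 ≈ 50.214.


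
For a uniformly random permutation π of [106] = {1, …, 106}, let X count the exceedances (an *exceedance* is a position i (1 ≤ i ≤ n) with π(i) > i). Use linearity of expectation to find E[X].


Write X = Σ_{i=1}^{106} X_i, where X_i = 1_{π(i) > i}.
For each fixed i, π(i) is uniform over {1, …, 106} (marginal of a uniform permutation), so P[π(i) > i] = (n − i)/n. Summing: Σ_{i=1}^{106} (n − i)/n = (0 + 1 + … + 105)/106 = 106(106 − 1)/(2·106) = (106 − 1)/2.
Hence E[X] = Σ_{i=1}^{106} (106 − i)/106 = 105/2 ≈ 52.50000.

E[X] = 105/2 = 52.50000.


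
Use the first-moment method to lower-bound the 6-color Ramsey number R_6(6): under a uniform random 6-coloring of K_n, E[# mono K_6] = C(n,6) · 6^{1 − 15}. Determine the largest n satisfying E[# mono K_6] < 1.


We need C(n, 6) · 6^{1 − 15} < 1, i.e. C(n, 6) < 6^{15 − 1} = 78364164096.
Check values of n near the boundary:
  n = 195: C(195, 6) = 70656049360; 70656049360 < 78364164096? YES
  n = 196: C(196, 6) = 72887293024; 72887293024 < 78364164096? YES
  n = 197: C(197, 6) = 75176946208; 75176946208 < 78364164096? YES
  n = 198: C(198, 6) = 77526225777; 77526225777 < 78364164096? YES
  n = 199: C(199, 6) = 79936367511; 79936367511 < 78364164096? NO
The largest n with C(n, 6) < 78364164096 is n = 198 (where E[X] = 25842075259/26121388032 ≈ 0.989307). Hence R_6(6) > 198, i.e. R_6(6) ≥ 199.

Largest n = 198; hence R_6(6) > 198.


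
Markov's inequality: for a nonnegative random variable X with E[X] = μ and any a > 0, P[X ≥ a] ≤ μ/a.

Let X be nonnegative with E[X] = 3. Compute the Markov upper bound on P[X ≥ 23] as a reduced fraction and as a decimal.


μ = E[X] = 3, a = 23.
Markov: P[X ≥ 23] ≤ μ/a = (3)/23 = 3/23.
Numerically: ≈ 0.130.
(Since a = 23 > μ = 3.000, the bound 3/23 is < 1 and informative.)

P[X ≥ 23] ≤ 3/23 ≈ 0.130.


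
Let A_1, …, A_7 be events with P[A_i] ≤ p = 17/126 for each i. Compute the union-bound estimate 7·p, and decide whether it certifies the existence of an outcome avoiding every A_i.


Union bound: P[∪_{i=1}^{7} A_i] ≤ Σ_i P[A_i] ≤ 7·p = 7·(17/126) = 17/18.
Numerically: 17/18 ≈ 0.94444.
Is 17/18 < 1? YES.
Since P[∪ A_i] ≤ 17/18 < 1, the complement has P[∩ A_i^c] ≥ 1 − 17/18 = 1/18 > 0, so some outcome avoids every A_i.

7·p = 17/18 ≈ 0.94444; existence CERTIFIED by the union bound.


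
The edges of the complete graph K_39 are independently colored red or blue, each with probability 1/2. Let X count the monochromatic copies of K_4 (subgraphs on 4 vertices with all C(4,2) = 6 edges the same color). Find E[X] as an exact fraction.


Let X = Σ_S X_S over the C(39, 4) = 82251 subsets S of size 4, where X_S = 1 if the K_4 on S is monochromatic.
For a fixed S, the K_4 on S has C(4, 2) = 6 edges. P[all 6 edges red] = (1/2)^6, and likewise for blue, so P[monochromatic] = 2·(1/2)^6 = 2^{1 − 6} = 1/32.
By linearity: E[X] = C(39, 4) · 2^{1 − 6} = 82251 · 1/32 = 82251/32.
Numerically: E[X] ≈ 2570.3438.

E[X] = C(39,4)·2^(1−C(4,2)) = 82251/32 ≈ 2570.3438.


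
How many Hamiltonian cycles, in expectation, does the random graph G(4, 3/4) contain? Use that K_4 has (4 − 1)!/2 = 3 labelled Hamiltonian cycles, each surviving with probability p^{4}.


K_4 has (4 − 1)!/2 = 3 labelled Hamiltonian cycles.
For each such Hamiltonian cycle H, let X_H = 1 if all 4 edges of H are present in G. Then P[X_H = 1] = p^{4} = (3/4)^{4} = 81/256.
Summing the indicators: E[X] = Σ_H E[X_H] = 3 · p^{4} = 3 · 81/256 = 243/256.
Numerically: E[X] ≈ 0.949219.

E[X] = 3 · (3/4)^{4} = 243/256 ≈ 0.949219.


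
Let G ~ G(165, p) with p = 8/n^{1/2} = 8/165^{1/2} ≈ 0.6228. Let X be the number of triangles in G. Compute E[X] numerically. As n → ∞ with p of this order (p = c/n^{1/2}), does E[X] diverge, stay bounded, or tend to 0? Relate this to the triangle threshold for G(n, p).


Number of potential triangles: C(165, 3) = 735130.
Each occurs with probability p³ ≈ (0.6228)³ ≈ 2.415706e-01.
By linearity: E[X] = C(165, 3)·p³ ≈ 735130 · 2.415706e-01 ≈ 177585.7815.
Since α = 1/2 < 1, p = c/n^{1/2} ≫ 1/n is above the triangle threshold p ~ 1/n. Asymptotically E[X] ~ (c³/6)·n^{3(1−α)} = (8³/6)·n^{1.5} → ∞; triangles are abundant w.h.p.

E[X] ≈ 177585.7815; in regime p = Θ(1/n^{1/2}) E[X] diverges (above the triangle threshold p ~ 1/n).


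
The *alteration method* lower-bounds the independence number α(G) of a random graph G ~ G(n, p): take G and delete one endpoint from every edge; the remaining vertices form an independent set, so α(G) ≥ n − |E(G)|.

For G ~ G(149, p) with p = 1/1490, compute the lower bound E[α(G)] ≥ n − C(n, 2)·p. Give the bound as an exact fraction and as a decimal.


E[|E(G)|] = C(149, 2)·p = 11026 · (1/1490) = 37/5.
E[α(G)] ≥ n − E[|E(G)|] = 149 − 37/5 = 708/5.
Numerically: ≈ 141.6000.
(This is only a lower bound; the true E[α(G)] may be larger.)

E[α(G)] ≥ 708/5 ≈ 141.6000.


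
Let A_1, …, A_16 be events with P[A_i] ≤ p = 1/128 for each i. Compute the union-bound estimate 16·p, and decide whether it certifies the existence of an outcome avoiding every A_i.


Union bound: P[∪_{i=1}^{16} A_i] ≤ Σ_i P[A_i] ≤ 16·p = 16·(1/128) = 1/8.
Numerically: 1/8 ≈ 0.125.
Is 1/8 < 1? YES.
Since P[∪ A_i] ≤ 1/8 < 1, the complement has P[∩ A_i^c] ≥ 1 − 1/8 = 7/8 > 0, so some outcome avoids every A_i.

16·p = 1/8 ≈ 0.125; existence CERTIFIED by the union bound.


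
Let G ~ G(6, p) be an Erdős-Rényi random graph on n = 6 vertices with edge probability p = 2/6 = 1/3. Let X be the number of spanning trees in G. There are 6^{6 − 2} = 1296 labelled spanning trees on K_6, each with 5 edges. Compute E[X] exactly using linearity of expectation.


K_6 has 6^{6 − 2} = 1296 labelled spanning trees.
For each such spanning tree H, let X_H = 1 if all 5 edges of H are present in G. Then P[X_H = 1] = p^{5} = (1/3)^{5} = 1/243.
Summing the indicators: E[X] = Σ_H E[X_H] = 1296 · p^{5} = 1296 · 1/243 = 16/3.
Numerically: E[X] ≈ 5.333.

E[X] = 1296 · (1/3)^{5} = 16/3 ≈ 5.333.


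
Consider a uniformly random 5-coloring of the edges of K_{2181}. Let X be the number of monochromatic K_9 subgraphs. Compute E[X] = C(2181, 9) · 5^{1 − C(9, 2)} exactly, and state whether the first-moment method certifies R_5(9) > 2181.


E[X] = C(2181, 9) · 5^{1 − 36} = 3026635205263909847920400 · 5^{−35} = 3026635205263909847920400/2910383045673370361328125.
As a reduced fraction: E[X] = 121065408210556393916816/116415321826934814453125 ≈ 1.0399439.
Is E[X] < 1? NO.
Since E[X] ≥ 1, the first-moment bound is inconclusive at n = 2181; it does NOT by itself certify R_5(9) > 2181.

E[X] = 121065408210556393916816/116415321826934814453125 ≈ 1.0399439; E[X] ≥ 1; first-moment method inconclusive here.


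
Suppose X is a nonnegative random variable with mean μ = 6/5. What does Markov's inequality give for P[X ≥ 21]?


μ = E[X] = 6/5, a = 21.
Markov: P[X ≥ 21] ≤ μ/a = (6/5)/21 = 2/35.
Numerically: ≈ 0.05714.
(Since a = 21 > μ = 1.20000, the bound 2/35 is < 1 and informative.)

P[X ≥ 21] ≤ 2/35 ≈ 0.05714.


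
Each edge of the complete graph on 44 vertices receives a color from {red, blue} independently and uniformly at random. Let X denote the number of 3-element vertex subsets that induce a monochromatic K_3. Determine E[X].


Let X = Σ_S X_S over the C(44, 3) = 13244 subsets S of size 3, where X_S = 1 if the K_3 on S is monochromatic.
For a fixed S, the K_3 on S has C(3, 2) = 3 edges. P[all 3 edges red] = (1/2)^3, and likewise for blue, so P[monochromatic] = 2·(1/2)^3 = 2^{1 − 3} = 1/4.
By linearity of expectation: E[X] = C(44, 3) · 2^{1 − 3} = 13244 · 1/4 = 3311.
Numerically: E[X] ≈ 3311.0000.

E[X] = C(44,3)·2^(1−C(3,2)) = 3311 ≈ 3311.0000.


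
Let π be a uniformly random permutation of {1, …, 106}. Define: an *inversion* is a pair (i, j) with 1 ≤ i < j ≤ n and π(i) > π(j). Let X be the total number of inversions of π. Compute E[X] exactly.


Write X = Σ X_I over the C(106, 2) = 5565 pairs i < j, with X_I the indicator of one inversion.
There are 5565 indicators.
For each fixed pair i < j, the values π(i) and π(j) are two distinct elements of {1, …, 106} in uniformly random order; by symmetry P[π(i) > π(j)] = 1/2.
By linearity: E[X] = 5565 · (1/2) = C(106, 2) · (1/2) = 5565/2 = 5565/2 ≈ 2782.5000.

E[X] = 5565/2 = 2782.5000.


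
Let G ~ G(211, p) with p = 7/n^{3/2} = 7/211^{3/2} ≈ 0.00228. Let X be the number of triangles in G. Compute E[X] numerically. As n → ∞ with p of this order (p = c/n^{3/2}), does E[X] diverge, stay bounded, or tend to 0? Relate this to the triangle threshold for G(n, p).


Number of potential triangles: C(211, 3) = 1543465.
Each occurs with probability p³ ≈ (0.00228)³ ≈ 1.19131e-08.
By linearity: E[X] = C(211, 3)·p³ ≈ 1543465 · 1.19131e-08 ≈ 0.018.
Since α = 3/2 > 1, p = c/n^{3/2} = o(1/n) is below the triangle threshold p ~ 1/n. Asymptotically E[X] ~ (c³/6)·n^{3(1−α)} = (7³/6)·n^{-1.5} → 0, so by Markov's inequality G has no triangles w.h.p.

E[X] ≈ 0.018; in regime p = Θ(1/n^{3/2}) E[X] tends to 0 (below the triangle threshold p ~ 1/n).


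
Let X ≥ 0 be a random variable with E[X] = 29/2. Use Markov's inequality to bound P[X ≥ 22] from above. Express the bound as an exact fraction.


μ = E[X] = 29/2, a = 22.
Markov: P[X ≥ 22] ≤ μ/a = (29/2)/22 = 29/44.
Numerically: ≈ 0.659.
(Since a = 22 > μ = 14.500, the bound 29/44 is < 1 and informative.)

P[X ≥ 22] ≤ 29/44 ≈ 0.659.


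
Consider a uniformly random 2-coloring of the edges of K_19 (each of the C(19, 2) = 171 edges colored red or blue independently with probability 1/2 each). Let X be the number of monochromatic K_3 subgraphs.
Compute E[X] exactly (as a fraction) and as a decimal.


Let X = Σ_S X_S over the C(19, 3) = 969 subsets S of size 3, where X_S = 1 if the K_3 on S is monochromatic.
For a fixed S, the K_3 on S has C(3, 2) = 3 edges. P[all 3 edges red] = (1/2)^3, and likewise for blue, so P[monochromatic] = 2·(1/2)^3 = 2^{1 − 3} = 1/4.
By linearity of expectation: E[X] = C(19, 3) · 2^{1 − 3} = 969 · 1/4 = 969/4.
Numerically: E[X] ≈ 242.2500.

E[X] = C(19,3)·2^(1−C(3,2)) = 969/4 ≈ 242.2500.


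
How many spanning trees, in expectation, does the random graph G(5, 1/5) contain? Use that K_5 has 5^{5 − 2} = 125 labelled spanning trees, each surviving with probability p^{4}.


K_5 has 5^{5 − 2} = 125 labelled spanning trees.
For each such spanning tree H, let X_H = 1 if all 4 edges of H are present in G. Then P[X_H = 1] = p^{4} = (1/5)^{4} = 1/625.
By linearity: E[X] = Σ_H E[X_H] = 125 · p^{4} = 125 · 1/625 = 1/5.
Numerically: E[X] ≈ 0.2.

E[X] = 125 · (1/5)^{4} = 1/5 ≈ 0.2.


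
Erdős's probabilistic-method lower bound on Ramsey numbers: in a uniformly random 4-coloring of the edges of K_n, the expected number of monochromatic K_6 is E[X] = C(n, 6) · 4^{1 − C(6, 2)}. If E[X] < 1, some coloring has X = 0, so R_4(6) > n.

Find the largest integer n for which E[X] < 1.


We need C(n, 6) · 4^{1 − 15} < 1, i.e. C(n, 6) < 4^{15 − 1} = 268435456.
Check values of n near the boundary:
  n = 76: C(76, 6) = 218618940; 218618940 < 268435456? YES
  n = 77: C(77, 6) = 237093780; 237093780 < 268435456? YES
  n = 78: C(78, 6) = 256851595; 256851595 < 268435456? YES
  n = 79: C(79, 6) = 277962685; 277962685 < 268435456? NO
  n = 80: C(80, 6) = 300500200; 300500200 < 268435456? NO
  n = 81: C(81, 6) = 324540216; 324540216 < 268435456? NO
The largest n with C(n, 6) < 268435456 is n = 78 (where E[X] = 256851595/268435456 ≈ 0.9568468). Hence R_4(6) > 78, i.e. R_4(6) ≥ 79.

Largest n = 78; hence R_4(6) > 78.


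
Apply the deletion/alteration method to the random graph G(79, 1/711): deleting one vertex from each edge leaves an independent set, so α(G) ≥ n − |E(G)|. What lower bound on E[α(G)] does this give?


E[|E(G)|] = C(79, 2)·p = 3081 · (1/711) = 13/3.
E[α(G)] ≥ n − E[|E(G)|] = 79 − 13/3 = 224/3.
Numerically: ≈ 74.666667.
(This is only a lower bound; the true E[α(G)] may be larger.)

E[α(G)] ≥ 224/3 ≈ 74.666667.


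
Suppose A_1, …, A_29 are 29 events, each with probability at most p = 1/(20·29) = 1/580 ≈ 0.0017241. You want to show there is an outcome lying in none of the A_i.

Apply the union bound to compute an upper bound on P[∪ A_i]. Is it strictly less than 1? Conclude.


Union bound: P[∪_{i=1}^{29} A_i] ≤ Σ_i P[A_i] ≤ 29·p = 29·(1/580) = 1/20.
Numerically: 1/20 ≈ 0.0500000.
Is 1/20 < 1? YES.
Since P[∪ A_i] ≤ 1/20 < 1, the complement has P[∩ A_i^c] ≥ 1 − 1/20 = 19/20 > 0, so some outcome avoids every A_i.

29·p = 1/20 ≈ 0.0500000; existence CERTIFIED by the union bound.


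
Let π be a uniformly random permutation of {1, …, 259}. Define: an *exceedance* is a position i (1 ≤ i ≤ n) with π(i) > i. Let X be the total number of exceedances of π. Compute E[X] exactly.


Write X = Σ_{i=1}^{259} X_i, where X_i = 1_{π(i) > i}.
For each fixed i, π(i) is uniform over {1, …, 259} (marginal of a uniform permutation), so P[π(i) > i] = (n − i)/n. Summing: Σ_{i=1}^{259} (n − i)/n = (0 + 1 + … + 258)/259 = 259(259 − 1)/(2·259) = (259 − 1)/2.
Hence E[X] = Σ_{i=1}^{259} (259 − i)/259 = 129 ≈ 129.000.

E[X] = 129 = 129.000.


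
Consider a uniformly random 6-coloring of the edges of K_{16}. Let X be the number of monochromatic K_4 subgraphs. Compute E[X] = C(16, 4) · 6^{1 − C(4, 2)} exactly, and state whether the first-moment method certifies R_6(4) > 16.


E[X] = C(16, 4) · 6^{1 − 6} = 1820 · 6^{−5} = 1820/7776.
As a reduced fraction: E[X] = 455/1944 ≈ 0.23405.
Is E[X] < 1? YES.
Since E[X] < 1, there exists a 6-coloring of K_{16} with no monochromatic K_4; hence R_6(4) > 16.

E[X] = 455/1944 ≈ 0.23405; E[X] < 1, so R_6(4) > 16.


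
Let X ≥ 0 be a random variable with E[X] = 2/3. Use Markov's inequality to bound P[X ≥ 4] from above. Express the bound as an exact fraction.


μ = E[X] = 2/3, a = 4.
Markov: P[X ≥ 4] ≤ μ/a = (2/3)/4 = 1/6.
Numerically: ≈ 0.1667.
(Since a = 4 > μ = 0.6667, the bound 1/6 is < 1 and informative.)

P[X ≥ 4] ≤ 1/6 ≈ 0.1667.


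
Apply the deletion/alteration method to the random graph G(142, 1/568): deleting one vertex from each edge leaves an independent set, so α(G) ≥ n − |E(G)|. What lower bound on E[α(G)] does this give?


E[|E(G)|] = C(142, 2)·p = 10011 · (1/568) = 141/8.
E[α(G)] ≥ n − E[|E(G)|] = 142 − 141/8 = 995/8.
Numerically: ≈ 124.37500.
(This is only a lower bound; the true E[α(G)] may be larger.)

E[α(G)] ≥ 995/8 ≈ 124.37500.


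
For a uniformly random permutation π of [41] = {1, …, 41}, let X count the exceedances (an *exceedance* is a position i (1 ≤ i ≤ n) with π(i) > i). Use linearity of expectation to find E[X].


Write X = Σ_{i=1}^{41} X_i, where X_i = 1_{π(i) > i}.
For each fixed i, π(i) is uniform over {1, …, 41} (marginal of a uniform permutation), so P[π(i) > i] = (n − i)/n. Summing: Σ_{i=1}^{41} (n − i)/n = (0 + 1 + … + 40)/41 = 41(41 − 1)/(2·41) = (41 − 1)/2.
Hence E[X] = Σ_{i=1}^{41} (41 − i)/41 = 20 ≈ 20.000.

E[X] = 20 = 20.000.


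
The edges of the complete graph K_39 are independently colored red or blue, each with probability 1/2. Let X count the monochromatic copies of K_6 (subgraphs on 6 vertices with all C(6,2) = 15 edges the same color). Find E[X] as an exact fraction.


Let X = Σ_S X_S over the C(39, 6) = 3262623 subsets S of size 6, where X_S = 1 if the K_6 on S is monochromatic.
For a fixed S, the K_6 on S has C(6, 2) = 15 edges. P[all 15 edges red] = (1/2)^15, and likewise for blue, so P[monochromatic] = 2·(1/2)^15 = 2^{1 − 15} = 1/16384.
By linearity of expectation: E[X] = C(39, 6) · 2^{1 − 15} = 3262623 · 1/16384 = 3262623/16384.
Numerically: E[X] ≈ 199.134705.

E[X] = C(39,6)·2^(1−C(6,2)) = 3262623/16384 ≈ 199.134705.


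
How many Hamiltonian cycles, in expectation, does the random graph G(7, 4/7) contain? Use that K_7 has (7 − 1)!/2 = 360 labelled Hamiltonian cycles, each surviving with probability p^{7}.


K_7 has (7 − 1)!/2 = 360 labelled Hamiltonian cycles.
For each such Hamiltonian cycle H, let X_H = 1 if all 7 edges of H are present in G. Then P[X_H = 1] = p^{7} = (4/7)^{7} = 16384/823543.
By linearity: E[X] = Σ_H E[X_H] = 360 · p^{7} = 360 · 16384/823543 = 5898240/823543.
Numerically: E[X] ≈ 7.16203.

E[X] = 360 · (4/7)^{7} = 5898240/823543 ≈ 7.16203.


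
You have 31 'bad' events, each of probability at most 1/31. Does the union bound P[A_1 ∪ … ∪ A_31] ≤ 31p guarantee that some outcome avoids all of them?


Union bound: P[∪_{i=1}^{31} A_i] ≤ Σ_i P[A_i] ≤ 31·p = 31·(1/31) = 1.
Numerically: 1 ≈ 1.0000000.
Is 1 < 1? NO.
Since the bound 1 is ≥ 1, the union bound is uninformative here; it does NOT by itself certify existence.

31·p = 1 ≈ 1.0000000; existence NOT certified by the union bound.


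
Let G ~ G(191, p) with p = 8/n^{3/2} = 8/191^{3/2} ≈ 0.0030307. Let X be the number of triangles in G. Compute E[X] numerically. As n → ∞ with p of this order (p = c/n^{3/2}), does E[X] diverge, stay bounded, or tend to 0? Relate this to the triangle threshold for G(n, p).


Number of potential triangles: C(191, 3) = 1143135.
Each occurs with probability p³ ≈ (0.0030307)³ ≈ 2.7836832e-08.
By linearity: E[X] = C(191, 3)·p³ ≈ 1143135 · 2.7836832e-08 ≈ 0.03182.
Since α = 3/2 > 1, p = c/n^{3/2} = o(1/n) is below the triangle threshold p ~ 1/n. Asymptotically E[X] ~ (c³/6)·n^{3(1−α)} = (8³/6)·n^{-1.5} → 0, so by Markov's inequality G has no triangles w.h.p.

E[X] ≈ 0.03182; in regime p = Θ(1/n^{3/2}) E[X] tends to 0 (below the triangle threshold p ~ 1/n).


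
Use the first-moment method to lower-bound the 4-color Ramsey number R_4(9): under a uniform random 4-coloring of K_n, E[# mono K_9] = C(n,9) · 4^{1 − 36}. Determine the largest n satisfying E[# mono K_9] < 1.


We need C(n, 9) · 4^{1 − 36} < 1, i.e. C(n, 9) < 4^{36 − 1} = 1180591620717411303424.
Check values of n near the boundary:
  n = 913: C(913, 9) = 1167605542753639808390; 1167605542753639808390 < 1180591620717411303424? YES
  n = 914: C(914, 9) = 1179217089587653905932; 1179217089587653905932 < 1180591620717411303424? YES
  n = 915: C(915, 9) = 1190931166636537885130; 1190931166636537885130 < 1180591620717411303424? NO
The largest n with C(n, 9) < 1180591620717411303424 is n = 914 (where E[X] = 294804272396913476483/295147905179352825856 ≈ 0.9988). Hence R_4(9) > 914, i.e. R_4(9) ≥ 915.

Largest n = 914; hence R_4(9) > 914.


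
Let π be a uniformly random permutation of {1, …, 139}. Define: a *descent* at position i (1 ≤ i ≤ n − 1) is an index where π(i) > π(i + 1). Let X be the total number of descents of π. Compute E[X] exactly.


Write X = Σ X_I over i = 1, …, 138, with X_I the indicator of one descent.
There are 138 indicators.
For each fixed i, the pair (π(i), π(i+1)) is a uniformly random ordered pair of distinct values from {1, …, 139}; by symmetry P[π(i) > π(i+1)] = 1/2.
By linearity: E[X] = 138 · (1/2) = (139 − 1) · (1/2) = 69 ≈ 69.000000.

E[X] = 69 = 69.000000.


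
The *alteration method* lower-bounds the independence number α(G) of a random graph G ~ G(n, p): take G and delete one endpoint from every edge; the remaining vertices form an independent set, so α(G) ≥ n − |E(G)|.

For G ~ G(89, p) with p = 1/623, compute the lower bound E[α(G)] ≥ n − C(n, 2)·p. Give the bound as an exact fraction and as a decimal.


E[|E(G)|] = C(89, 2)·p = 3916 · (1/623) = 44/7.
E[α(G)] ≥ n − E[|E(G)|] = 89 − 44/7 = 579/7.
Numerically: ≈ 82.714286.
(This is only a lower bound; the true E[α(G)] may be larger.)

E[α(G)] ≥ 579/7 ≈ 82.714286.


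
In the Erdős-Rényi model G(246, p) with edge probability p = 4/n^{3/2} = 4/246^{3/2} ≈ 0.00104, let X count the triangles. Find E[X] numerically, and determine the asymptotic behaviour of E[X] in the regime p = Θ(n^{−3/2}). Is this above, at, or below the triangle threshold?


Number of potential triangles: C(246, 3) = 2450980.
Each occurs with probability p³ ≈ (0.00104)³ ≈ 1.11422e-09.
By linearity: E[X] = C(246, 3)·p³ ≈ 2450980 · 1.11422e-09 ≈ 0.003.
Since α = 3/2 > 1, p = c/n^{3/2} = o(1/n) is below the triangle threshold p ~ 1/n. Asymptotically E[X] ~ (c³/6)·n^{3(1−α)} = (4³/6)·n^{-1.5} → 0, so by Markov's inequality G has no triangles w.h.p.

E[X] ≈ 0.003; in regime p = Θ(1/n^{3/2}) E[X] tends to 0 (below the triangle threshold p ~ 1/n).
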